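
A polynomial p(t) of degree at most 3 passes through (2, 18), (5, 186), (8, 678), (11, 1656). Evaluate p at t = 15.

Write p(t) = at^3 + bt^2 + ct + d. Substituting each data point gives a linear system:
  8a + 4b + 2c + d = 18
  125a + 25b + 5c + d = 186
  512a + 64b + 8c + d = 678
  1331a + 121b + 11c + d = 1656
Solving the system yields a = 1, b = 3, c = -4, d = 6.
So p(t) = t^3 + 3t^2 - 4t + 6.
Then p(15) = 3996.

3996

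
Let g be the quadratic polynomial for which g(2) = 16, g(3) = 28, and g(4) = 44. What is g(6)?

88

Using the Lagrange interpolation formula with nodes 2, 3, 4:
  L_0(x) = (x - 3)(x - 4) / 2
  L_1(x) = (x - 2)(x - 4) / -1
  L_2(x) = (x - 2)(x - 3) / 2
Then g(x) = 16·L_0(x) + 28·L_1(x) + 44·L_2(x).
Expanding and collecting terms gives g(x) = 2x^2 + 2x + 4.
Evaluating at x = 6: g(6) = 88.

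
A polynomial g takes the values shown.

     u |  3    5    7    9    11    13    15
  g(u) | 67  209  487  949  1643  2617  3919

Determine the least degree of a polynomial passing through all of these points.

3

Forward differences of the values at u = 3, 5, 7, 9, 11, 13, 15:
  g  : 67  209  487  949  1643  2617  3919
  Δ  : 142  278  462  694  974  1302
  Δ^2: 136  184  232  280  328
  Δ^3: 48  48  48  48
  Δ^4: 0  0  0
  Δ^5: 0  0
  Δ^6: 0
The third differences are constant (48) and nonzero, while all higher differences vanish, so the minimal degree is 3.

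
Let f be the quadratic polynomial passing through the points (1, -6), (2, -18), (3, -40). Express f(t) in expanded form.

f(t) = -5t^2 + 3t - 4

Write f(t) = at^2 + bt + c. Substituting each data point gives a linear system:
  a + b + c = -6
  4a + 2b + c = -18
  9a + 3b + c = -40
Solving the system yields a = -5, b = 3, c = -4.
So f(t) = -5t² + 3t - 4.
Check: f(2) = -18. ✓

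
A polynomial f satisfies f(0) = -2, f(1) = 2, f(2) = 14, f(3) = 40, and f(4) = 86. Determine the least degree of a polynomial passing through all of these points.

3

Forward differences of the values at t = 0, 1, 2, 3, 4:
  f  : -2  2  14  40  86
  Δ  : 4  12  26  46
  Δ^2: 8  14  20
  Δ^3: 6  6
  Δ^4: 0
The third differences are constant (6) and nonzero, while all higher differences vanish, so the minimal degree is 3.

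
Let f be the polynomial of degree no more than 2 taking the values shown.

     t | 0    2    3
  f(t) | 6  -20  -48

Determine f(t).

Write f(t) = at^2 + bt + c. Substituting each data point gives a linear system:
  c = 6
  4a + 2b + c = -20
  9a + 3b + c = -48
Solving the system yields a = -5, b = -3, c = 6.
So f(t) = -5t^2 - 3t + 6.
Check: f(2) = -20. ✓

f(t) = -5t^2 - 3t + 6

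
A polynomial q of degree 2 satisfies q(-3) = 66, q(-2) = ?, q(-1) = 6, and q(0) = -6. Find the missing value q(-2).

30

The 3 known points determine the degree-2 polynomial uniquely.
Write q(t) = at^2 + bt + c. Substituting each data point gives a linear system:
  9a - 3b + c = 66
  a - b + c = 6
  c = -6
Solving the system yields a = 6, b = -6, c = -6.
So q(t) = 6t² - 6t - 6.
Then q(-2) = 30.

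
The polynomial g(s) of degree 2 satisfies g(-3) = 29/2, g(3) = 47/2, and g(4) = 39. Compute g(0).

1

Using the Lagrange interpolation formula with nodes -3, 3, 4:
  L_0(s) = (s - 3)(s - 4) / 42
  L_1(s) = (s + 3)(s - 4) / -6
  L_2(s) = (s + 3)(s - 3) / 7
Then g(s) = 29/2·L_0(s) + 47/2·L_1(s) + 39·L_2(s).
Expanding and collecting terms gives g(s) = 2s^2 + (3/2)s + 1.
Evaluating at s = 0: g(0) = 1.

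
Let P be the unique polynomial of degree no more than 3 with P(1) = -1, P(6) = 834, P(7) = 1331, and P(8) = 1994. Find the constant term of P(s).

Write P(s) = as^3 + bs^2 + cs + d. Substituting each data point gives a linear system:
  a + b + c + d = -1
  216a + 36b + 6c + d = 834
  343a + 49b + 7c + d = 1331
  512a + 64b + 8c + d = 1994
Solving the system yields a = 4, b = -1, c = 2, d = -6.
So P(s) = 4s³ - s² + 2s - 6.
The constant term is -6.

-6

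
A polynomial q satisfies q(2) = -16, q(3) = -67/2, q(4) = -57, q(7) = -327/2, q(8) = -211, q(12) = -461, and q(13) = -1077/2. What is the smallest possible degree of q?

2

Divided differences on the nodes 2, 3, 4, 7, 8, 12, 13:
  order 0: -16  -67/2  -57  -327/2  -211  -461  -1077/2
  order 1: -35/2  -47/2  -71/2  -95/2  -125/2  -155/2
  order 2: -3  -3  -3  -3  -3
  order 3: 0  0  0  0
  order 4: 0  0  0
  order 5: 0  0
  order 6: 0
The order-2 divided differences are all -3 (nonzero) and every higher order vanishes, so the data lies on a polynomial of degree exactly 2.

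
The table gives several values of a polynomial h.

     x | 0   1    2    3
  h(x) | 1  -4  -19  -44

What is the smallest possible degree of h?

2

Forward differences of the values at x = 0, 1, 2, 3:
  h  : 1  -4  -19  -44
  Δ  : -5  -15  -25
  Δ^2: -10  -10
  Δ^3: 0
The second differences are constant (-10) and nonzero, while all higher differences vanish, so the minimal degree is 2.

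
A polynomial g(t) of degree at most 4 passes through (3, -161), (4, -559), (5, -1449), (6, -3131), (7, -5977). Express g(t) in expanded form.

g(t) = -3t^4 + 4t^3 - 3t^2 + 1

Write g(t) = at^4 + bt^3 + ct^2 + dt + e. Substituting each data point gives a linear system:
  81a + 27b + 9c + 3d + e = -161
  256a + 64b + 16c + 4d + e = -559
  625a + 125b + 25c + 5d + e = -1449
  1296a + 216b + 36c + 6d + e = -3131
  2401a + 343b + 49c + 7d + e = -5977
Solving the system yields a = -3, b = 4, c = -3, d = 0, e = 1.
So g(t) = -3t⁴ + 4t³ - 3t² + 1.
Check: g(5) = -1449. ✓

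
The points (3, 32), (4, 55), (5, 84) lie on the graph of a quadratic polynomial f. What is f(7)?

Forward differences of the values at s = 3, 4, 5:
  f  : 32  55  84
  Δ  : 23  29
  Δ^2: 6
The second differences are constant, confirming degree 2.
Interpolating (Newton forward form) and evaluating at s = 7 gives f(7) = 160.

160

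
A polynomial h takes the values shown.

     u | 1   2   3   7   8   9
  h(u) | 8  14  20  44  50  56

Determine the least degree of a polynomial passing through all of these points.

Divided differences on the nodes 1, 2, 3, 7, 8, 9:
  order 0: 8  14  20  44  50  56
  order 1: 6  6  6  6  6
  order 2: 0  0  0  0
  order 3: 0  0  0
  order 4: 0  0
  order 5: 0
The order-1 divided differences are all 6 (nonzero) and every higher order vanishes, so the data lies on a polynomial of degree exactly 1.

1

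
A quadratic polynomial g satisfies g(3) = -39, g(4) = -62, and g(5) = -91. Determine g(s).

g(s) = -3s^2 - 2s - 6

Using the Lagrange interpolation formula with nodes 3, 4, 5:
  L_0(s) = (s - 4)(s - 5) / 2
  L_1(s) = (s - 3)(s - 5) / -1
  L_2(s) = (s - 3)(s - 4) / 2
Then g(s) = -39·L_0(s) - 62·L_1(s) - 91·L_2(s).
Expanding and collecting terms gives g(s) = -3s^2 - 2s - 6.
Check: g(5) = -91. ✓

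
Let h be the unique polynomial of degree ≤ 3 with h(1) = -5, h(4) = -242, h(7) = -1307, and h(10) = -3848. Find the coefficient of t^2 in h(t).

Write h(t) = at^3 + bt^2 + ct + d. Substituting each data point gives a linear system:
  a + b + c + d = -5
  64a + 16b + 4c + d = -242
  343a + 49b + 7c + d = -1307
  1000a + 100b + 10c + d = -3848
Solving the system yields a = -4, b = 2, c = -5, d = 2.
So h(t) = -4t^3 + 2t^2 - 5t + 2.
The coefficient of t^2 is 2.

2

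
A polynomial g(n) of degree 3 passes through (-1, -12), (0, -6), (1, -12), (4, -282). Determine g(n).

g(n) = -3n^3 - 6n^2 + 3n - 6

Write g(n) = an^3 + bn^2 + cn + d. Substituting each data point gives a linear system:
  -a + b - c + d = -12
  d = -6
  a + b + c + d = -12
  64a + 16b + 4c + d = -282
Solving the system yields a = -3, b = -6, c = 3, d = -6.
So g(n) = -3n³ - 6n² + 3n - 6.
Check: g(0) = -6. ✓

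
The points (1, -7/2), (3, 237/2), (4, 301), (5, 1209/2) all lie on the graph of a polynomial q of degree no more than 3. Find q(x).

q(x) = 5x^3 + (1/2)x^2 - 6x - 3

Write q(x) = ax^3 + bx^2 + cx + d. Substituting each data point gives a linear system:
  a + b + c + d = -7/2
  27a + 9b + 3c + d = 237/2
  64a + 16b + 4c + d = 301
  125a + 25b + 5c + d = 1209/2
Solving the system yields a = 5, b = 1/2, c = -6, d = -3.
So q(x) = 5x^3 + (1/2)x^2 - 6x - 3.
Check: q(1) = -7/2. ✓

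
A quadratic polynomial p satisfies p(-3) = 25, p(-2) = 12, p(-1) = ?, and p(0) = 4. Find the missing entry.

On equispaced nodes a degree-2 polynomial has vanishing third forward difference, so
  - p(-3) + 3·p(-2) - 3·p(-1) + p(0) = 0.
Substituting the known values and solving for p(-1):
  -3·p(-1) = -15
  p(-1) = 5.

5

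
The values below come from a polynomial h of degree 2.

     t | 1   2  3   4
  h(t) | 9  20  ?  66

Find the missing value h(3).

39

The 3 known points determine the degree-2 polynomial uniquely.
Write h(t) = at^2 + bt + c. Substituting each data point gives a linear system:
  a + b + c = 9
  4a + 2b + c = 20
  16a + 4b + c = 66
Solving the system yields a = 4, b = -1, c = 6.
So h(t) = 4t² - t + 6.
Then h(3) = 39.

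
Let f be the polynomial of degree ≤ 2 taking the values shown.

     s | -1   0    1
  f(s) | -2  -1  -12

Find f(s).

Using the Lagrange interpolation formula with nodes -1, 0, 1:
  L_0(s) = s(s - 1) / 2
  L_1(s) = (s + 1)(s - 1) / -1
  L_2(s) = (s + 1)s / 2
Then f(s) = -2·L_0(s) - 1·L_1(s) - 12·L_2(s).
Expanding and collecting terms gives f(s) = -6s² - 5s - 1.
Check: f(1) = -12. ✓

f(s) = -6s^2 - 5s - 1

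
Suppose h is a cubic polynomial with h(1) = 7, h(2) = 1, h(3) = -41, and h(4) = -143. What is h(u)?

h(u) = -4u^3 + 6u^2 + 4u + 1

Write h(u) = au^3 + bu^2 + cu + d. Substituting each data point gives a linear system:
  a + b + c + d = 7
  8a + 4b + 2c + d = 1
  27a + 9b + 3c + d = -41
  64a + 16b + 4c + d = -143
Solving the system yields a = -4, b = 6, c = 4, d = 1.
So h(u) = -4u³ + 6u² + 4u + 1.
Check: h(1) = 7. ✓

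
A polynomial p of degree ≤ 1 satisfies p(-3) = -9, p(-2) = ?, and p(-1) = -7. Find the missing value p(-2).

On equispaced nodes a degree-1 polynomial has vanishing second forward difference, so
  p(-3) - 2·p(-2) + p(-1) = 0.
Substituting the known values and solving for p(-2):
  -2·p(-2) = 16
  p(-2) = -8.

-8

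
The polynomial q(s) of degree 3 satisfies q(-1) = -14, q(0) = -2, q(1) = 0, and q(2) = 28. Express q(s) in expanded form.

Using the Lagrange interpolation formula with nodes -1, 0, 1, 2:
  L_0(s) = s(s - 1)(s - 2) / -6
  L_1(s) = (s + 1)(s - 1)(s - 2) / 2
  L_2(s) = (s + 1)s(s - 2) / -2
  L_3(s) = (s + 1)s(s - 1) / 6
Then q(s) = -14·L_0(s) - 2·L_1(s) + 0·L_2(s) + 28·L_3(s).
Expanding and collecting terms gives q(s) = 6s^3 - 5s^2 + s - 2.
Check: q(2) = 28. ✓

q(s) = 6s^3 - 5s^2 + s - 2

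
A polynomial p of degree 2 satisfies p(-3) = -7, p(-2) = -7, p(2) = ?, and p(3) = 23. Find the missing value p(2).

The 3 known points determine the degree-2 polynomial uniquely.
Write p(x) = ax^2 + bx + c. Substituting each data point gives a linear system:
  9a - 3b + c = -7
  4a - 2b + c = -7
  9a + 3b + c = 23
Solving the system yields a = 1, b = 5, c = -1.
So p(x) = x^2 + 5x - 1.
Then p(2) = 13.

13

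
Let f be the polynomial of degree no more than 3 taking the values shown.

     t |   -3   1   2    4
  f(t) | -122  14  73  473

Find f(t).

f(t) = 6t^3 + 5t^2 + 2t + 1

Using the Lagrange interpolation formula with nodes -3, 1, 2, 4:
  L_0(t) = (t - 1)(t - 2)(t - 4) / -140
  L_1(t) = (t + 3)(t - 2)(t - 4) / 12
  L_2(t) = (t + 3)(t - 1)(t - 4) / -10
  L_3(t) = (t + 3)(t - 1)(t - 2) / 42
Then f(t) = -122·L_0(t) + 14·L_1(t) + 73·L_2(t) + 473·L_3(t).
Expanding and collecting terms gives f(t) = 6t^3 + 5t^2 + 2t + 1.
Check: f(1) = 14. ✓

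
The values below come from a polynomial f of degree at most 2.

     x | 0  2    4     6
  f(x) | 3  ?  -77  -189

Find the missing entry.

The 3 known points determine the degree-2 polynomial uniquely.
Write f(x) = ax^2 + bx + c. Substituting each data point gives a linear system:
  c = 3
  16a + 4b + c = -77
  36a + 6b + c = -189
Solving the system yields a = -6, b = 4, c = 3.
So f(x) = -6x^2 + 4x + 3.
Then f(2) = -13.

-13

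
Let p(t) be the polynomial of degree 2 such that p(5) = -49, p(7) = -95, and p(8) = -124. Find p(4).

-32

Write p(t) = at^2 + bt + c. Substituting each data point gives a linear system:
  25a + 5b + c = -49
  49a + 7b + c = -95
  64a + 8b + c = -124
Solving the system yields a = -2, b = 1, c = -4.
So p(t) = -2t² + t - 4.
Then p(4) = -32.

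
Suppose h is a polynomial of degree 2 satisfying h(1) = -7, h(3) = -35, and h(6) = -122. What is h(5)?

-87

Using the Lagrange interpolation formula with nodes 1, 3, 6:
  L_0(u) = (u - 3)(u - 6) / 10
  L_1(u) = (u - 1)(u - 6) / -6
  L_2(u) = (u - 1)(u - 3) / 15
Then h(u) = -7·L_0(u) - 35·L_1(u) - 122·L_2(u).
Expanding and collecting terms gives h(u) = -3u^2 - 2u - 2.
Evaluating at u = 5: h(5) = -87.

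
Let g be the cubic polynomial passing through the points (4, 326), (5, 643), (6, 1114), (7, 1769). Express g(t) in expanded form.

Write g(t) = at^3 + bt^2 + ct + d. Substituting each data point gives a linear system:
  64a + 16b + 4c + d = 326
  125a + 25b + 5c + d = 643
  216a + 36b + 6c + d = 1114
  343a + 49b + 7c + d = 1769
Solving the system yields a = 5, b = 2, c = -6, d = -2.
So g(t) = 5t³ + 2t² - 6t - 2.
Check: g(6) = 1114. ✓

g(t) = 5t^3 + 2t^2 - 6t - 2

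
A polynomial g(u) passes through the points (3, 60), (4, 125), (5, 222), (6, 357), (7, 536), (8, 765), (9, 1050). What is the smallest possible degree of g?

3

Forward differences of the values at u = 3, 4, 5, 6, 7, 8, 9:
  g  : 60  125  222  357  536  765  1050
  Δ  : 65  97  135  179  229  285
  Δ^2: 32  38  44  50  56
  Δ^3: 6  6  6  6
  Δ^4: 0  0  0
  Δ^5: 0  0
  Δ^6: 0
The third differences are constant (6) and nonzero, while all higher differences vanish, so the minimal degree is 3.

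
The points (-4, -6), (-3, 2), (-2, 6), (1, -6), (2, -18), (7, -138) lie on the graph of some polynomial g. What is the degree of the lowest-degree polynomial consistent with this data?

Divided differences on the nodes -4, -3, -2, 1, 2, 7:
  order 0: -6  2  6  -6  -18  -138
  order 1: 8  4  -4  -12  -24
  order 2: -2  -2  -2  -2
  order 3: 0  0  0
  order 4: 0  0
  order 5: 0
The order-2 divided differences are all -2 (nonzero) and every higher order vanishes, so the data lies on a polynomial of degree exactly 2.

2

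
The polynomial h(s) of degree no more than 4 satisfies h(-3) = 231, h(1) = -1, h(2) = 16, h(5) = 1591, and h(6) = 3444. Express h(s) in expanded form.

Write h(s) = as^4 + bs^3 + cs^2 + ds + e. Substituting each data point gives a linear system:
  81a - 27b + 9c - 3d + e = 231
  a + b + c + d + e = -1
  16a + 8b + 4c + 2d + e = 16
  625a + 125b + 25c + 5d + e = 1591
  1296a + 216b + 36c + 6d + e = 3444
Solving the system yields a = 3, b = -1, c = -6, d = -3, e = 6.
So h(s) = 3s⁴ - s³ - 6s² - 3s + 6.
Check: h(6) = 3444. ✓

h(s) = 3s^4 - s^3 - 6s^2 - 3s + 6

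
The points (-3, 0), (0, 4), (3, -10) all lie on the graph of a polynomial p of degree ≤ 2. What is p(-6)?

-22

Write p(s) = as^2 + bs + c. Substituting each data point gives a linear system:
  9a - 3b + c = 0
  c = 4
  9a + 3b + c = -10
Solving the system yields a = -1, b = -5/3, c = 4.
So p(s) = -s^2 - (5/3)s + 4.
Then p(-6) = -22.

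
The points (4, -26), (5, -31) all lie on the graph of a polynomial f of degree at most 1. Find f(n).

Using the Lagrange interpolation formula with nodes 4, 5:
  L_0(n) = (n - 5) / -1
  L_1(n) = (n - 4) / 1
Then f(n) = -26·L_0(n) - 31·L_1(n).
Expanding and collecting terms gives f(n) = -5n - 6.
Check: f(4) = -26. ✓

f(n) = -5n - 6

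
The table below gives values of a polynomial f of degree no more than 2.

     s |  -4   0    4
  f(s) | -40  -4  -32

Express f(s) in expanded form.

Write f(s) = as^2 + bs + c. Substituting each data point gives a linear system:
  16a - 4b + c = -40
  c = -4
  16a + 4b + c = -32
Solving the system yields a = -2, b = 1, c = -4.
So f(s) = -2s² + s - 4.
Check: f(-4) = -40. ✓

f(s) = -2s^2 + s - 4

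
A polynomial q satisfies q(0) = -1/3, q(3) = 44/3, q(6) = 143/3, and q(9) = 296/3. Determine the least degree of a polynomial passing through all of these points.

2

Forward differences of the values at n = 0, 3, 6, 9:
  q  : -1/3  44/3  143/3  296/3
  Δ  : 15  33  51
  Δ^2: 18  18
  Δ^3: 0
The second differences are constant (18) and nonzero, while all higher differences vanish, so the minimal degree is 2.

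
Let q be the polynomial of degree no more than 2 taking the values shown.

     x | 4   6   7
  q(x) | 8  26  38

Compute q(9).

68

Using the Lagrange interpolation formula with nodes 4, 6, 7:
  L_0(x) = (x - 6)(x - 7) / 6
  L_1(x) = (x - 4)(x - 7) / -2
  L_2(x) = (x - 4)(x - 6) / 3
Then q(x) = 8·L_0(x) + 26·L_1(x) + 38·L_2(x).
Expanding and collecting terms gives q(x) = x² - x - 4.
Evaluating at x = 9: q(9) = 68.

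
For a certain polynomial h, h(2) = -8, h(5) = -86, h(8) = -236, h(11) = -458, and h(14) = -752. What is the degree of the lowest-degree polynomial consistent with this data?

Forward differences of the values at s = 2, 5, 8, 11, 14:
  h  : -8  -86  -236  -458  -752
  Δ  : -78  -150  -222  -294
  Δ^2: -72  -72  -72
  Δ^3: 0  0
  Δ^4: 0
The second differences are constant (-72) and nonzero, while all higher differences vanish, so the minimal degree is 2.

2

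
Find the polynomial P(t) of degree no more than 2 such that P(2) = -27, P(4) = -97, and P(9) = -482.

Write P(t) = at^2 + bt + c. Substituting each data point gives a linear system:
  4a + 2b + c = -27
  16a + 4b + c = -97
  81a + 9b + c = -482
Solving the system yields a = -6, b = 1, c = -5.
So P(t) = -6t^2 + t - 5.
Check: P(2) = -27. ✓

P(t) = -6t^2 + t - 5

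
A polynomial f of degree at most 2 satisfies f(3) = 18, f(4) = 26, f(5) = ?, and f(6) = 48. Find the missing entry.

The 3 known points determine the degree-2 polynomial uniquely.
Write f(n) = an^2 + bn + c. Substituting each data point gives a linear system:
  9a + 3b + c = 18
  16a + 4b + c = 26
  36a + 6b + c = 48
Solving the system yields a = 1, b = 1, c = 6.
So f(n) = n² + n + 6.
Then f(5) = 36.

36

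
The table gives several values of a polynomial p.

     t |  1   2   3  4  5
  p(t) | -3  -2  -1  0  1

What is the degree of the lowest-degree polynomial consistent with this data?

Forward differences of the values at t = 1, 2, 3, 4, 5:
  p  : -3  -2  -1  0  1
  Δ  : 1  1  1  1
  Δ^2: 0  0  0
  Δ^3: 0  0
  Δ^4: 0
The first differences are constant (1) and nonzero, while all higher differences vanish, so the minimal degree is 1.

1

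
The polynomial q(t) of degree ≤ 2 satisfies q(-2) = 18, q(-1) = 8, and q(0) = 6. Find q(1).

12

Forward differences of the values at t = -2, -1, 0:
  q  : 18  8  6
  Δ  : -10  -2
  Δ^2: 8
The second differences are constant, confirming degree 2.
Interpolating (Newton forward form) and evaluating at t = 1 gives q(1) = 12.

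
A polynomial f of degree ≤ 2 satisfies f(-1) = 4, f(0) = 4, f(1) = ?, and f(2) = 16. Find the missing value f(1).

8

On equispaced nodes a degree-2 polynomial has vanishing third forward difference, so
  - f(-1) + 3·f(0) - 3·f(1) + f(2) = 0.
Substituting the known values and solving for f(1):
  -3·f(1) = -24
  f(1) = 8.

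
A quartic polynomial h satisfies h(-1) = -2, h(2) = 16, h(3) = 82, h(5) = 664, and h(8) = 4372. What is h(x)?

Write h(x) = ax^4 + bx^3 + cx^2 + dx + e. Substituting each data point gives a linear system:
  a - b + c - d + e = -2
  16a + 8b + 4c + 2d + e = 16
  81a + 27b + 9c + 3d + e = 82
  625a + 125b + 25c + 5d + e = 664
  4096a + 512b + 64c + 8d + e = 4372
Solving the system yields a = 1, b = 1, c = -4, d = 2, e = 4.
So h(x) = x^4 + x^3 - 4x^2 + 2x + 4.
Check: h(8) = 4372. ✓

h(x) = x^4 + x^3 - 4x^2 + 2x + 4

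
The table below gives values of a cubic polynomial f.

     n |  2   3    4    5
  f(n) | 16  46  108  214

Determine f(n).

f(n) = 2n^3 - 2n^2 + 2n + 4

Write f(n) = an^3 + bn^2 + cn + d. Substituting each data point gives a linear system:
  8a + 4b + 2c + d = 16
  27a + 9b + 3c + d = 46
  64a + 16b + 4c + d = 108
  125a + 25b + 5c + d = 214
Solving the system yields a = 2, b = -2, c = 2, d = 4.
So f(n) = 2n³ - 2n² + 2n + 4.
Check: f(2) = 16. ✓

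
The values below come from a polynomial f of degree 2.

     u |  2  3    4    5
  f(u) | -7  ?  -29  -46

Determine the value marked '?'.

On equispaced nodes a degree-2 polynomial has vanishing third forward difference, so
  - f(2) + 3·f(3) - 3·f(4) + f(5) = 0.
Substituting the known values and solving for f(3):
  3·f(3) = -48
  f(3) = -16.

-16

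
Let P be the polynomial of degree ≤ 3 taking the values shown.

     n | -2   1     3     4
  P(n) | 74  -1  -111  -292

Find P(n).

P(n) = -6n^3 + 6n^2 - n

Write P(n) = an^3 + bn^2 + cn + d. Substituting each data point gives a linear system:
  -8a + 4b - 2c + d = 74
  a + b + c + d = -1
  27a + 9b + 3c + d = -111
  64a + 16b + 4c + d = -292
Solving the system yields a = -6, b = 6, c = -1, d = 0.
So P(n) = -6n³ + 6n² - n.
Check: P(-2) = 74. ✓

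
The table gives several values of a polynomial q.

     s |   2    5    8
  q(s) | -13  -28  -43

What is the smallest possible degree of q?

1

Forward differences of the values at s = 2, 5, 8:
  q  : -13  -28  -43
  Δ  : -15  -15
  Δ^2: 0
The first differences are constant (-15) and nonzero, while all higher differences vanish, so the minimal degree is 1.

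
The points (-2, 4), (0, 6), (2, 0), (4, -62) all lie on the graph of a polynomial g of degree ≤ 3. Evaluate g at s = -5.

91

Write g(s) = as^3 + bs^2 + cs + d. Substituting each data point gives a linear system:
  -8a + 4b - 2c + d = 4
  d = 6
  8a + 4b + 2c + d = 0
  64a + 16b + 4c + d = -62
Solving the system yields a = -1, b = -1, c = 3, d = 6.
So g(s) = -s^3 - s^2 + 3s + 6.
Then g(-5) = 91.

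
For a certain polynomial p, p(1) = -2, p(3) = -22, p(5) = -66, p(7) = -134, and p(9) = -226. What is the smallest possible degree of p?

2

Forward differences of the values at s = 1, 3, 5, 7, 9:
  p  : -2  -22  -66  -134  -226
  Δ  : -20  -44  -68  -92
  Δ^2: -24  -24  -24
  Δ^3: 0  0
  Δ^4: 0
The second differences are constant (-24) and nonzero, while all higher differences vanish, so the minimal degree is 2.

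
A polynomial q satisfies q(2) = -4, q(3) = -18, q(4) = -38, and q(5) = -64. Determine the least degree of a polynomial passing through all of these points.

Forward differences of the values at x = 2, 3, 4, 5:
  q  : -4  -18  -38  -64
  Δ  : -14  -20  -26
  Δ^2: -6  -6
  Δ^3: 0
The second differences are constant (-6) and nonzero, while all higher differences vanish, so the minimal degree is 2.

2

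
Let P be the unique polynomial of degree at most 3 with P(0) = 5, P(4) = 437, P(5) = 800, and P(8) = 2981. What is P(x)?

P(x) = 5x^3 + 6x^2 + 4x + 5

Using the Lagrange interpolation formula with nodes 0, 4, 5, 8:
  L_0(x) = (x - 4)(x - 5)(x - 8) / -160
  L_1(x) = x(x - 5)(x - 8) / 16
  L_2(x) = x(x - 4)(x - 8) / -15
  L_3(x) = x(x - 4)(x - 5) / 96
Then P(x) = 5·L_0(x) + 437·L_1(x) + 800·L_2(x) + 2981·L_3(x).
Expanding and collecting terms gives P(x) = 5x^3 + 6x^2 + 4x + 5.
Check: P(8) = 2981. ✓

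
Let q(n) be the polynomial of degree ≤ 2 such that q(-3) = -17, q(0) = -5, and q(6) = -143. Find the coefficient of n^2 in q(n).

-3

Write q(n) = an^2 + bn + c. Substituting each data point gives a linear system:
  9a - 3b + c = -17
  c = -5
  36a + 6b + c = -143
Solving the system yields a = -3, b = -5, c = -5.
So q(n) = -3n^2 - 5n - 5.
The leading coefficient is -3.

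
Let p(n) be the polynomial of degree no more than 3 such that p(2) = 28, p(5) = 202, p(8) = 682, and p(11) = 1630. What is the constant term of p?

Write p(n) = an^3 + bn^2 + cn + d. Substituting each data point gives a linear system:
  8a + 4b + 2c + d = 28
  125a + 25b + 5c + d = 202
  512a + 64b + 8c + d = 682
  1331a + 121b + 11c + d = 1630
Solving the system yields a = 1, b = 2, c = 5, d = 2.
So p(n) = n^3 + 2n^2 + 5n + 2.
The constant term is 2.

2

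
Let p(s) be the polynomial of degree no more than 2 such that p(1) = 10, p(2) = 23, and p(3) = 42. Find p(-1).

Forward differences of the values at s = 1, 2, 3:
  p  : 10  23  42
  Δ  : 13  19
  Δ^2: 6
The second differences are constant, confirming degree 2.
Interpolating (Newton forward form) and evaluating at s = -1 gives p(-1) = 2.

2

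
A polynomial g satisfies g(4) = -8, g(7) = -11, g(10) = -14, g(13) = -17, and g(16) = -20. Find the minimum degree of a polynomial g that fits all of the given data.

Forward differences of the values at t = 4, 7, 10, 13, 16:
  g  : -8  -11  -14  -17  -20
  Δ  : -3  -3  -3  -3
  Δ^2: 0  0  0
  Δ^3: 0  0
  Δ^4: 0
The first differences are constant (-3) and nonzero, while all higher differences vanish, so the minimal degree is 1.

1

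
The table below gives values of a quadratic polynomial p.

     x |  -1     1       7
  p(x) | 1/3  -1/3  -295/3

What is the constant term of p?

2

Write p(x) = ax^2 + bx + c. Substituting each data point gives a linear system:
  a - b + c = 1/3
  a + b + c = -1/3
  49a + 7b + c = -295/3
Solving the system yields a = -2, b = -1/3, c = 2.
So p(x) = -2x^2 - (1/3)x + 2.
The constant term is 2.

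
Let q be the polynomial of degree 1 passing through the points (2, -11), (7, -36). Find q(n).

Write q(n) = an + b. Substituting each data point gives a linear system:
  2a + b = -11
  7a + b = -36
Solving the system yields a = -5, b = -1.
So q(n) = -5n - 1.
Check: q(2) = -11. ✓

q(n) = -5n - 1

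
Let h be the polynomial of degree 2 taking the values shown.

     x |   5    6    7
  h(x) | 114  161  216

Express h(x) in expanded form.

h(x) = 4x^2 + 3x - 1

Using the Lagrange interpolation formula with nodes 5, 6, 7:
  L_0(x) = (x - 6)(x - 7) / 2
  L_1(x) = (x - 5)(x - 7) / -1
  L_2(x) = (x - 5)(x - 6) / 2
Then h(x) = 114·L_0(x) + 161·L_1(x) + 216·L_2(x).
Expanding and collecting terms gives h(x) = 4x² + 3x - 1.
Check: h(6) = 161. ✓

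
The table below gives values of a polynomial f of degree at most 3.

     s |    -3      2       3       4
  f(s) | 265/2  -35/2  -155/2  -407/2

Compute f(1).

Write f(s) = as^3 + bs^2 + cs + d. Substituting each data point gives a linear system:
  -27a + 9b - 3c + d = 265/2
  8a + 4b + 2c + d = -35/2
  27a + 9b + 3c + d = -155/2
  64a + 16b + 4c + d = -407/2
Solving the system yields a = -4, b = 3, c = 1, d = 1/2.
So f(s) = -4s^3 + 3s^2 + s + 1/2.
Then f(1) = 1/2.

1/2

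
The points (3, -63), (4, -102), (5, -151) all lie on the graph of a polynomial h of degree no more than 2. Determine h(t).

h(t) = -5t^2 - 4t - 6

Write h(t) = at^2 + bt + c. Substituting each data point gives a linear system:
  9a + 3b + c = -63
  16a + 4b + c = -102
  25a + 5b + c = -151
Solving the system yields a = -5, b = -4, c = -6.
So h(t) = -5t^2 - 4t - 6.
Check: h(5) = -151. ✓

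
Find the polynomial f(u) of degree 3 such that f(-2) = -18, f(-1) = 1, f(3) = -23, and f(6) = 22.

f(u) = u^3 - 5u^2 - 3u + 4

Write f(u) = au^3 + bu^2 + cu + d. Substituting each data point gives a linear system:
  -8a + 4b - 2c + d = -18
  -a + b - c + d = 1
  27a + 9b + 3c + d = -23
  216a + 36b + 6c + d = 22
Solving the system yields a = 1, b = -5, c = -3, d = 4.
So f(u) = u^3 - 5u^2 - 3u + 4.
Check: f(6) = 22. ✓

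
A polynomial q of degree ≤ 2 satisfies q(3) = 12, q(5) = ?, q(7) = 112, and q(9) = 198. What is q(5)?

On equispaced nodes a degree-2 polynomial has vanishing third forward difference, so
  - q(3) + 3·q(5) - 3·q(7) + q(9) = 0.
Substituting the known values and solving for q(5):
  3·q(5) = 150
  q(5) = 50.

50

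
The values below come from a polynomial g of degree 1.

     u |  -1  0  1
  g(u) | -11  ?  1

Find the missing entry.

The 2 known points determine the degree-1 polynomial uniquely.
Write g(u) = au + b. Substituting each data point gives a linear system:
  -a + b = -11
  a + b = 1
Solving the system yields a = 6, b = -5.
So g(u) = 6u - 5.
Then g(0) = -5.

-5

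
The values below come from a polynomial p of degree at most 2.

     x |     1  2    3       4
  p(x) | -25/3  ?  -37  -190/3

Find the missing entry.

On equispaced nodes a degree-2 polynomial has vanishing third forward difference, so
  - p(1) + 3·p(2) - 3·p(3) + p(4) = 0.
Substituting the known values and solving for p(2):
  3·p(2) = -56
  p(2) = -56/3.

-56/3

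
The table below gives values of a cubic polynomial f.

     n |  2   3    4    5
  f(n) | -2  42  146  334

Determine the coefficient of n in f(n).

Write f(n) = an^3 + bn^2 + cn + d. Substituting each data point gives a linear system:
  8a + 4b + 2c + d = -2
  27a + 9b + 3c + d = 42
  64a + 16b + 4c + d = 146
  125a + 25b + 5c + d = 334
Solving the system yields a = 4, b = -6, c = -2, d = -6.
So f(n) = 4n^3 - 6n^2 - 2n - 6.
The coefficient of n is -2.

-2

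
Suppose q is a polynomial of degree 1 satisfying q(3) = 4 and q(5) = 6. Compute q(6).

7

Using the Lagrange interpolation formula with nodes 3, 5:
  L_0(t) = (t - 5) / -2
  L_1(t) = (t - 3) / 2
Then q(t) = 4·L_0(t) + 6·L_1(t).
Expanding and collecting terms gives q(t) = t + 1.
Evaluating at t = 6: q(6) = 7.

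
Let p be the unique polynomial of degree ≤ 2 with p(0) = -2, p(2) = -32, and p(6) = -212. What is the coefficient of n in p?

-5

Write p(n) = an^2 + bn + c. Substituting each data point gives a linear system:
  c = -2
  4a + 2b + c = -32
  36a + 6b + c = -212
Solving the system yields a = -5, b = -5, c = -2.
So p(n) = -5n^2 - 5n - 2.
The coefficient of n is -5.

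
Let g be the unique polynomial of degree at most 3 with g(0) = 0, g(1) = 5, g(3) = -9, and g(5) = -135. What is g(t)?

Write g(t) = at^3 + bt^2 + ct + d. Substituting each data point gives a linear system:
  d = 0
  a + b + c + d = 5
  27a + 9b + 3c + d = -9
  125a + 25b + 5c + d = -135
Solving the system yields a = -2, b = 4, c = 3, d = 0.
So g(t) = -2t^3 + 4t^2 + 3t.
Check: g(1) = 5. ✓

g(t) = -2t^3 + 4t^2 + 3t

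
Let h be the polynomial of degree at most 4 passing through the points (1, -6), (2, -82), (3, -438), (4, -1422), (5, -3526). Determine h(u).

Write h(u) = au^4 + bu^3 + cu^2 + du + e. Substituting each data point gives a linear system:
  a + b + c + d + e = -6
  16a + 8b + 4c + 2d + e = -82
  81a + 27b + 9c + 3d + e = -438
  256a + 64b + 16c + 4d + e = -1422
  625a + 125b + 25c + 5d + e = -3526
Solving the system yields a = -6, b = 2, c = -2, d = 6, e = -6.
So h(u) = -6u^4 + 2u^3 - 2u^2 + 6u - 6.
Check: h(3) = -438. ✓

h(u) = -6u^4 + 2u^3 - 2u^2 + 6u - 6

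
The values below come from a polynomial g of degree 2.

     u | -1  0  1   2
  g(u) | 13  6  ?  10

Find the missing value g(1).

The 3 known points determine the degree-2 polynomial uniquely.
Write g(u) = au^2 + bu + c. Substituting each data point gives a linear system:
  a - b + c = 13
  c = 6
  4a + 2b + c = 10
Solving the system yields a = 3, b = -4, c = 6.
So g(u) = 3u² - 4u + 6.
Then g(1) = 5.

5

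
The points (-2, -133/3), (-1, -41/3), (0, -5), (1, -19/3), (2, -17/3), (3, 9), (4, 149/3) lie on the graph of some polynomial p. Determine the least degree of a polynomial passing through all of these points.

Forward differences of the values at x = -2, -1, 0, 1, 2, 3, 4:
  p  : -133/3  -41/3  -5  -19/3  -17/3  9  149/3
  Δ  : 92/3  26/3  -4/3  2/3  44/3  122/3
  Δ^2: -22  -10  2  14  26
  Δ^3: 12  12  12  12
  Δ^4: 0  0  0
  Δ^5: 0  0
  Δ^6: 0
The third differences are constant (12) and nonzero, while all higher differences vanish, so the minimal degree is 3.

3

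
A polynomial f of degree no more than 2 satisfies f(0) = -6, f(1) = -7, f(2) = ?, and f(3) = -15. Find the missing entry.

The 3 known points determine the degree-2 polynomial uniquely.
Write f(u) = au^2 + bu + c. Substituting each data point gives a linear system:
  c = -6
  a + b + c = -7
  9a + 3b + c = -15
Solving the system yields a = -1, b = 0, c = -6.
So f(u) = -u² - 6.
Then f(2) = -10.

-10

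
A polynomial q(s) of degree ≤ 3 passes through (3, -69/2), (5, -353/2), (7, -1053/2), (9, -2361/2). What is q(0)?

Forward differences of the values at s = 3, 5, 7, 9:
  q  : -69/2  -353/2  -1053/2  -2361/2
  Δ  : -142  -350  -654
  Δ^2: -208  -304
  Δ^3: -96
The third differences are constant, confirming degree 3.
Interpolating (Newton forward form) and evaluating at s = 0 gives q(0) = -3/2.

-3/2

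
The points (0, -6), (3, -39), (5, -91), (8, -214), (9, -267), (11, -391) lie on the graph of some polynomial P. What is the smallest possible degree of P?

Divided differences on the nodes 0, 3, 5, 8, 9, 11:
  order 0: -6  -39  -91  -214  -267  -391
  order 1: -11  -26  -41  -53  -62
  order 2: -3  -3  -3  -3
  order 3: 0  0  0
  order 4: 0  0
  order 5: 0
The order-2 divided differences are all -3 (nonzero) and every higher order vanishes, so the data lies on a polynomial of degree exactly 2.

2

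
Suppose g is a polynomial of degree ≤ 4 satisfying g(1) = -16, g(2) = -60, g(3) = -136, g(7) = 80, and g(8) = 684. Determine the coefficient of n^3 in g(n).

Write g(n) = an^4 + bn^3 + cn^2 + dn + e. Substituting each data point gives a linear system:
  a + b + c + d + e = -16
  16a + 8b + 4c + 2d + e = -60
  81a + 27b + 9c + 3d + e = -136
  2401a + 343b + 49c + 7d + e = 80
  4096a + 512b + 64c + 8d + e = 684
Solving the system yields a = 1, b = -6, c = -5, d = -2, e = -4.
So g(n) = n^4 - 6n^3 - 5n^2 - 2n - 4.
The coefficient of n^3 is -6.

-6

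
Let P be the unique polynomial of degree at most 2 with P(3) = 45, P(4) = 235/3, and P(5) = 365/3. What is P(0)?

Using the Lagrange interpolation formula with nodes 3, 4, 5:
  L_0(s) = (s - 4)(s - 5) / 2
  L_1(s) = (s - 3)(s - 5) / -1
  L_2(s) = (s - 3)(s - 4) / 2
Then P(s) = 45·L_0(s) + 235/3·L_1(s) + 365/3·L_2(s).
Expanding and collecting terms gives P(s) = 5s^2 - (5/3)s + 5.
Evaluating at s = 0: P(0) = 5.

5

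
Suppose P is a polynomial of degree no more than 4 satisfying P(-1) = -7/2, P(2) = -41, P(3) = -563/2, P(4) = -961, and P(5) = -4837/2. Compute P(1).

Write P(s) = as^4 + bs^3 + cs^2 + ds + e. Substituting each data point gives a linear system:
  a - b + c - d + e = -7/2
  16a + 8b + 4c + 2d + e = -41
  81a + 27b + 9c + 3d + e = -563/2
  256a + 64b + 16c + 4d + e = -961
  625a + 125b + 25c + 5d + e = -4837/2
Solving the system yields a = -4, b = -1/2, c = 5, d = 4, e = -1.
So P(s) = -4s⁴ - (1/2)s³ + 5s² + 4s - 1.
Then P(1) = 7/2.

7/2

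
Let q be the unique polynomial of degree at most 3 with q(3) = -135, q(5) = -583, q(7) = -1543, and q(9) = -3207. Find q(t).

q(t) = -4t^3 - 4t^2 + 4t - 3

Write q(t) = at^3 + bt^2 + ct + d. Substituting each data point gives a linear system:
  27a + 9b + 3c + d = -135
  125a + 25b + 5c + d = -583
  343a + 49b + 7c + d = -1543
  729a + 81b + 9c + d = -3207
Solving the system yields a = -4, b = -4, c = 4, d = -3.
So q(t) = -4t^3 - 4t^2 + 4t - 3.
Check: q(3) = -135. ✓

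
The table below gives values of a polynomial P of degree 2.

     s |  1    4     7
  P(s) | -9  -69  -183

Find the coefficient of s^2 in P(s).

Write P(s) = as^2 + bs + c. Substituting each data point gives a linear system:
  a + b + c = -9
  16a + 4b + c = -69
  49a + 7b + c = -183
Solving the system yields a = -3, b = -5, c = -1.
So P(s) = -3s^2 - 5s - 1.
The leading coefficient is -3.

-3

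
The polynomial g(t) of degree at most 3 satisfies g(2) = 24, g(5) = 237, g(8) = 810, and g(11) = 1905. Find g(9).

Write g(t) = at^3 + bt^2 + ct + d. Substituting each data point gives a linear system:
  8a + 4b + 2c + d = 24
  125a + 25b + 5c + d = 237
  512a + 64b + 8c + d = 810
  1331a + 121b + 11c + d = 1905
Solving the system yields a = 1, b = 5, c = -3, d = 2.
So g(t) = t^3 + 5t^2 - 3t + 2.
Then g(9) = 1109.

1109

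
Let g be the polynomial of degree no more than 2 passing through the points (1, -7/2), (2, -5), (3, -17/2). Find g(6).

Forward differences of the values at t = 1, 2, 3:
  g  : -7/2  -5  -17/2
  Δ  : -3/2  -7/2
  Δ^2: -2
The second differences are constant, confirming degree 2.
Interpolating (Newton forward form) and evaluating at t = 6 gives g(6) = -31.

-31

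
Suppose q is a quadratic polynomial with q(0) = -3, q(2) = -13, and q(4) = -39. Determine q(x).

Write q(x) = ax^2 + bx + c. Substituting each data point gives a linear system:
  c = -3
  4a + 2b + c = -13
  16a + 4b + c = -39
Solving the system yields a = -2, b = -1, c = -3.
So q(x) = -2x² - x - 3.
Check: q(4) = -39. ✓

q(x) = -2x^2 - x - 3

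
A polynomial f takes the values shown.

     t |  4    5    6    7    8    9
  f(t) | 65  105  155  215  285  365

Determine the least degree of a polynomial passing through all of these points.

2

Forward differences of the values at t = 4, 5, 6, 7, 8, 9:
  f  : 65  105  155  215  285  365
  Δ  : 40  50  60  70  80
  Δ^2: 10  10  10  10
  Δ^3: 0  0  0
  Δ^4: 0  0
  Δ^5: 0
The second differences are constant (10) and nonzero, while all higher differences vanish, so the minimal degree is 2.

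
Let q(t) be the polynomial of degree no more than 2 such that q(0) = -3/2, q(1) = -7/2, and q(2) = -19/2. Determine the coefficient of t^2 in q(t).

-2

Write q(t) = at^2 + bt + c. Substituting each data point gives a linear system:
  c = -3/2
  a + b + c = -7/2
  4a + 2b + c = -19/2
Solving the system yields a = -2, b = 0, c = -3/2.
So q(t) = -2t² - 3/2.
The leading coefficient is -2.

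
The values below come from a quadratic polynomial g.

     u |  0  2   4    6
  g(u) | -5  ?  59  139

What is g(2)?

On equispaced nodes a degree-2 polynomial has vanishing third forward difference, so
  - g(0) + 3·g(2) - 3·g(4) + g(6) = 0.
Substituting the known values and solving for g(2):
  3·g(2) = 33
  g(2) = 11.

11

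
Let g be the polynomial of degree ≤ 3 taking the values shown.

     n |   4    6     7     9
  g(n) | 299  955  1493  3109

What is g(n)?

Write g(n) = an^3 + bn^2 + cn + d. Substituting each data point gives a linear system:
  64a + 16b + 4c + d = 299
  216a + 36b + 6c + d = 955
  343a + 49b + 7c + d = 1493
  729a + 81b + 9c + d = 3109
Solving the system yields a = 4, b = 2, c = 4, d = -5.
So g(n) = 4n^3 + 2n^2 + 4n - 5.
Check: g(6) = 955. ✓

g(n) = 4n^3 + 2n^2 + 4n - 5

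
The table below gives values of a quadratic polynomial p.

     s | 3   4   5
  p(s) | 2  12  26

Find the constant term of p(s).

-4

Write p(s) = as^2 + bs + c. Substituting each data point gives a linear system:
  9a + 3b + c = 2
  16a + 4b + c = 12
  25a + 5b + c = 26
Solving the system yields a = 2, b = -4, c = -4.
So p(s) = 2s^2 - 4s - 4.
The constant term is -4.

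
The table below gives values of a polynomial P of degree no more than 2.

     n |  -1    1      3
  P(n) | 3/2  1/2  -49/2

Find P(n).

P(n) = -3n^2 - (1/2)n + 4

Using the Lagrange interpolation formula with nodes -1, 1, 3:
  L_0(n) = (n - 1)(n - 3) / 8
  L_1(n) = (n + 1)(n - 3) / -4
  L_2(n) = (n + 1)(n - 1) / 8
Then P(n) = 3/2·L_0(n) + 1/2·L_1(n) - 49/2·L_2(n).
Expanding and collecting terms gives P(n) = -3n² - (1/2)n + 4.
Check: P(3) = -49/2. ✓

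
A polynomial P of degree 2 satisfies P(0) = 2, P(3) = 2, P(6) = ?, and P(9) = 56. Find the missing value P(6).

The 3 known points determine the degree-2 polynomial uniquely.
Write P(s) = as^2 + bs + c. Substituting each data point gives a linear system:
  c = 2
  9a + 3b + c = 2
  81a + 9b + c = 56
Solving the system yields a = 1, b = -3, c = 2.
So P(s) = s^2 - 3s + 2.
Then P(6) = 20.

20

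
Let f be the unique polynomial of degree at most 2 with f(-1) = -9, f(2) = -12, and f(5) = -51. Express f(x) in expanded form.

Using the Lagrange interpolation formula with nodes -1, 2, 5:
  L_0(x) = (x - 2)(x - 5) / 18
  L_1(x) = (x + 1)(x - 5) / -9
  L_2(x) = (x + 1)(x - 2) / 18
Then f(x) = -9·L_0(x) - 12·L_1(x) - 51·L_2(x).
Expanding and collecting terms gives f(x) = -2x^2 + x - 6.
Check: f(2) = -12. ✓

f(x) = -2x^2 + x - 6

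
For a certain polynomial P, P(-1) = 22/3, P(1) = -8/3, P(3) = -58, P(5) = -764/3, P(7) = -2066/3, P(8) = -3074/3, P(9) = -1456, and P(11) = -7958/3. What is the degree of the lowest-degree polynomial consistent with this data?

3

Divided differences on the nodes -1, 1, 3, 5, 7, 8, 9, 11:
  order 0: 22/3  -8/3  -58  -764/3  -2066/3  -3074/3  -1456  -7958/3
  order 1: -5  -83/3  -295/3  -217  -336  -1294/3  -1795/3
  order 2: -17/3  -53/3  -89/3  -119/3  -143/3  -167/3
  order 3: -2  -2  -2  -2  -2
  order 4: 0  0  0  0
  order 5: 0  0  0
  order 6: 0  0
  order 7: 0
The order-3 divided differences are all -2 (nonzero) and every higher order vanishes, so the data lies on a polynomial of degree exactly 3.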